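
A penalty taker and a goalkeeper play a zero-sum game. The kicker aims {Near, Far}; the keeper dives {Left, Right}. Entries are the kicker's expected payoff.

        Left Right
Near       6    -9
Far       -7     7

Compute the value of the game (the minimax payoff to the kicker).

Row minima: Near → -9, Far → -7; maximin = -7.
Column maxima: Left → 6, Right → 7; minimax = 6.
-7 ≠ 6, so there is no saddle point; optimal play is mixed.
Let the kicker play Near with probability p. Expected payoff against Left: 6p + (-7)(1−p) = 13p − 7; against Right: (-9)p + 7(1−p) = −16p + 7.
Setting these equal: 13p − 7 = −16p + 7 ⇒ 29p = 14 ⇒ p = 14/29, and the value is (13)·(14/29) − 7 = -21/29.
For the keeper: with q = P(Left), equating Near's and Far's payoffs gives 15q − 9 = −14q + 7 ⇒ q = 16/29.

-21/29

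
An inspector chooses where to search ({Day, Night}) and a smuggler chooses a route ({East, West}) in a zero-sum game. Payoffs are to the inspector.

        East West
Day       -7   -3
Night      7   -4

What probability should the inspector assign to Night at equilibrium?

4/15

Row minima: Day → -7, Night → -4; maximin = -4.
Column maxima: East → 7, West → -3; minimax = -3.
-4 ≠ -3, so there is no saddle point; optimal play is mixed.
Let the inspector play Day with probability p. Expected payoff against East: (-7)p + 7(1−p) = −14p + 7; against West: (-3)p + (-4)(1−p) = p − 4.
Setting these equal: −14p + 7 = p − 4 ⇒ −15p = -11 ⇒ p = 11/15, and the value is (-14)·(11/15) + 7 = -49/15.
For the smuggler: with q = P(East), equating Day's and Night's payoffs gives −4q − 3 = 11q − 4 ⇒ q = 1/15.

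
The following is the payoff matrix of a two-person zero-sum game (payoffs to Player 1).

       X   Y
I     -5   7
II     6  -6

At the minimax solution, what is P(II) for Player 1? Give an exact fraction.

1/2

Row minima: I → -5, II → -6; maximin = -5.
Column maxima: X → 6, Y → 7; minimax = 6.
-5 ≠ 6, so there is no saddle point; optimal play is mixed.
Let Player 1 play I with probability p. Expected payoff against X: (-5)p + 6(1−p) = −11p + 6; against Y: 7p + (-6)(1−p) = 13p − 6.
Setting these equal: −11p + 6 = 13p − 6 ⇒ −24p = -12 ⇒ p = 1/2, and the value is (-11)·(1/2) + 6 = 1/2.
For Player 2: with q = P(X), equating I's and II's payoffs gives −12q + 7 = 12q − 6 ⇒ q = 13/24.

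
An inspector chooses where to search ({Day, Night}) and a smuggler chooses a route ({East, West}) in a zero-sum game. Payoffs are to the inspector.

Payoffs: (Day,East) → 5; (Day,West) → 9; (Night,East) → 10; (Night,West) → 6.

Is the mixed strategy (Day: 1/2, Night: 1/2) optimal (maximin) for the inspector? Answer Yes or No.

Yes

Against East this mix gives (1/2)·5 + (1/2)·10 = 15/2.
Against West this mix gives (1/2)·9 + (1/2)·6 = 15/2.
All of the smuggler's active replies (East, West) yield 15/2, and no column does worse for the inspector. The mix makes the smuggler indifferent and guarantees 15/2, so it is optimal.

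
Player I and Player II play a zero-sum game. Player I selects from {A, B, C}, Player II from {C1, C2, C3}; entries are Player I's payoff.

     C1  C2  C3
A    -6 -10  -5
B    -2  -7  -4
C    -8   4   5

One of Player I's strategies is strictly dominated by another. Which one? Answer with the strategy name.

B gives a strictly higher payoff than A against every column: -2 > -6, -7 > -10, -4 > -5.
So A is strictly dominated and Player I never plays it.

A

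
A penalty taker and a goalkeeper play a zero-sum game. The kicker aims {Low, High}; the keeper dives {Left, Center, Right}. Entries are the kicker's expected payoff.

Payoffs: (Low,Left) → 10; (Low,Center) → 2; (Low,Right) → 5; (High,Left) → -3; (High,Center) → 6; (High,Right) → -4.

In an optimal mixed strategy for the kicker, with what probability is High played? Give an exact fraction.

3/13

Row minima: Low → 2, High → -4; maximin = 2.
Column maxima: Left → 10, Center → 6, Right → 5; minimax = 5.
2 ≠ 5, so there is no saddle point; optimal play is mixed.
Left is strictly dominated by Right (it gives the kicker strictly more in every row), so the keeper never plays it.
On the remaining 2×2 (Low, High vs Center, Right):
Let the kicker play Low with probability p. Expected payoff against Center: 2p + 6(1−p) = −4p + 6; against Right: 5p + (-4)(1−p) = 9p − 4.
Setting these equal: −4p + 6 = 9p − 4 ⇒ −13p = -10 ⇒ p = 10/13, and the value is (-4)·(10/13) + 6 = 38/13.
For the keeper: with q = P(Center), equating Low's and High's payoffs gives −3q + 5 = 10q − 4 ⇒ q = 9/13.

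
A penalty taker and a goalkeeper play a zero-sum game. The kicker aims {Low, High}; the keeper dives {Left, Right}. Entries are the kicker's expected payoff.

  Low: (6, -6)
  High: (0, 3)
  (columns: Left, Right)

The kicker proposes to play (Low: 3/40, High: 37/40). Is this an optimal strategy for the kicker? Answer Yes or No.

No

Against Left this mix gives (3/40)·6 + (37/40)·0 = 9/20.
Against Right this mix gives (3/40)·(-6) + (37/40)·3 = 93/40.
The keeper will play Left, holding the kicker to 9/20. Shifting weight toward the row that does better against Left would raise this floor (the equalizing mix achieves 6/5 against both Left and Right), so the proposed strategy is not optimal.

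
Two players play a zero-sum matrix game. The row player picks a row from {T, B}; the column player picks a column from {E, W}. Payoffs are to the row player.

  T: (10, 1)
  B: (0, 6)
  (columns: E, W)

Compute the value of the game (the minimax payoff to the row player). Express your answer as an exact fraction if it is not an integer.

4

Row minima: T → 1, B → 0; maximin = 1.
Column maxima: E → 10, W → 6; minimax = 6.
1 ≠ 6, so there is no saddle point; optimal play is mixed.
Let the row player play T with probability p. Expected payoff against E: 10p + 0(1−p) = 10p; against W: 1p + 6(1−p) = −5p + 6.
Setting these equal: 10p = −5p + 6 ⇒ 15p = 6 ⇒ p = 2/5, and the value is (10)·(2/5) = 4.
For the column player: with q = P(E), equating T's and B's payoffs gives 9q + 1 = −6q + 6 ⇒ q = 1/3.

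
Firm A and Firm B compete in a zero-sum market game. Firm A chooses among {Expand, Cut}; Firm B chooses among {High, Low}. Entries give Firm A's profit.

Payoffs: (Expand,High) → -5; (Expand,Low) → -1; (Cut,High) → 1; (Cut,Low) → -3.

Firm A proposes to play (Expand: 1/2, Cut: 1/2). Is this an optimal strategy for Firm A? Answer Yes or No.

Against High this mix gives (1/2)·(-5) + (1/2)·1 = -2.
Against Low this mix gives (1/2)·(-1) + (1/2)·(-3) = -2.
All of Firm B's active replies (High, Low) yield -2, and no column does worse for Firm A. The mix makes Firm B indifferent and guarantees -2, so it is optimal.

Yes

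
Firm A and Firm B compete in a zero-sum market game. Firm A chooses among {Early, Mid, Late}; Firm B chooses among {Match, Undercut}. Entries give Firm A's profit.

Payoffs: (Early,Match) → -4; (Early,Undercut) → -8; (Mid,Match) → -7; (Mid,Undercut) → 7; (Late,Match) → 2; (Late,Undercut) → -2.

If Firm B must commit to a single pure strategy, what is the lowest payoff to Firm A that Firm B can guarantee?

Column maxima: Match → 2, Undercut → 7.
The smallest of these is 2.

2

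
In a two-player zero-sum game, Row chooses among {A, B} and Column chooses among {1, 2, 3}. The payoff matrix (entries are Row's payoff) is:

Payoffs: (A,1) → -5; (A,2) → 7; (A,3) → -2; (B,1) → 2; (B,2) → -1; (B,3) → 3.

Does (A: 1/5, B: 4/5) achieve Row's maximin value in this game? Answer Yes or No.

Against 1 this mix gives (1/5)·(-5) + (4/5)·2 = 3/5.
Against 2 this mix gives (1/5)·7 + (4/5)·(-1) = 3/5.
Against 3 this mix gives (1/5)·(-2) + (4/5)·3 = 2.
All of Column's active replies (1, 2) yield 3/5, and no column does worse for Row. The mix makes Column indifferent and guarantees 3/5, so it is optimal.

Yes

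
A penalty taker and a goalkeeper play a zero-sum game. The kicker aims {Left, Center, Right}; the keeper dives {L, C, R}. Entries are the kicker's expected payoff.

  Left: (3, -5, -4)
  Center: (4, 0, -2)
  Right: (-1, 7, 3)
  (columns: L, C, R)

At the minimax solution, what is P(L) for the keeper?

Row minima: Left → -5, Center → -2, Right → -1; maximin = -1.
Column maxima: L → 4, C → 7, R → 3; minimax = 3.
-1 ≠ 3, so there is no saddle point; optimal play is mixed.
Left is strictly dominated by Center, so the kicker never plays it.
With Left eliminated, C is strictly dominated by R (it gives the kicker strictly more in every remaining row), so the keeper never plays it.
On the remaining 2×2 (Center, Right vs L, R):
Let the kicker play Center with probability p. Expected payoff against L: 4p + (-1)(1−p) = 5p − 1; against R: (-2)p + 3(1−p) = −5p + 3.
Setting these equal: 5p − 1 = −5p + 3 ⇒ 10p = 4 ⇒ p = 2/5, and the value is (5)·(2/5) − 1 = 1.
For the keeper: with q = P(L), equating Center's and Right's payoffs gives 6q − 2 = −4q + 3 ⇒ q = 1/2.

1/2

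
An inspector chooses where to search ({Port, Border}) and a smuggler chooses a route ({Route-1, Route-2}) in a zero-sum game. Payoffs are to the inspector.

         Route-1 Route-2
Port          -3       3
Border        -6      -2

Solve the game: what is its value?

-3

Row minima: Port → -3, Border → -6; maximin = -3.
Column maxima: Route-1 → -3, Route-2 → 3; minimax = -3.
Since maximin = minimax = -3, there is a saddle point and the value is -3.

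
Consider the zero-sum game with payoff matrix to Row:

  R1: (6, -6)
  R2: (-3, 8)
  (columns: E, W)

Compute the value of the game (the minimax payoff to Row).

Row minima: R1 → -6, R2 → -3; maximin = -3.
Column maxima: E → 6, W → 8; minimax = 6.
-3 ≠ 6, so there is no saddle point; optimal play is mixed.
Let Row play R1 with probability p. Expected payoff against E: 6p + (-3)(1−p) = 9p − 3; against W: (-6)p + 8(1−p) = −14p + 8.
Setting these equal: 9p − 3 = −14p + 8 ⇒ 23p = 11 ⇒ p = 11/23, and the value is (9)·(11/23) − 3 = 30/23.
For Column: with q = P(E), equating R1's and R2's payoffs gives 12q − 6 = −11q + 8 ⇒ q = 14/23.

30/23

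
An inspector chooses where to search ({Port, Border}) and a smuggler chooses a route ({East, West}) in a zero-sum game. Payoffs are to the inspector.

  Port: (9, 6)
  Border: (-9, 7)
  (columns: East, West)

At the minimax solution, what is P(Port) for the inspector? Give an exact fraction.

16/19

Row minima: Port → 6, Border → -9; maximin = 6.
Column maxima: East → 9, West → 7; minimax = 7.
6 ≠ 7, so there is no saddle point; optimal play is mixed.
Let the inspector play Port with probability p. Expected payoff against East: 9p + (-9)(1−p) = 18p − 9; against West: 6p + 7(1−p) = −p + 7.
Setting these equal: 18p − 9 = −p + 7 ⇒ 19p = 16 ⇒ p = 16/19, and the value is (18)·(16/19) − 9 = 117/19.
For the smuggler: with q = P(East), equating Port's and Border's payoffs gives 3q + 6 = −16q + 7 ⇒ q = 1/19.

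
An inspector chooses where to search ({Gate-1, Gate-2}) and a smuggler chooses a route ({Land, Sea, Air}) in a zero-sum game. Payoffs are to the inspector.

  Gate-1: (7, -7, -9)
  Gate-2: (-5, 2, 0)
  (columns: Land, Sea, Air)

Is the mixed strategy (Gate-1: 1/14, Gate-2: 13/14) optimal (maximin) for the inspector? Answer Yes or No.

No

Against Land this mix gives (1/14)·7 + (13/14)·(-5) = -29/7.
Against Sea this mix gives (1/14)·(-7) + (13/14)·2 = 19/14.
Against Air this mix gives (1/14)·(-9) + (13/14)·0 = -9/14.
The smuggler will play Land, holding the inspector to -29/7. Shifting weight toward the row that does better against Land would raise this floor (the equalizing mix achieves -15/7 against both Land and Air), so the proposed strategy is not optimal.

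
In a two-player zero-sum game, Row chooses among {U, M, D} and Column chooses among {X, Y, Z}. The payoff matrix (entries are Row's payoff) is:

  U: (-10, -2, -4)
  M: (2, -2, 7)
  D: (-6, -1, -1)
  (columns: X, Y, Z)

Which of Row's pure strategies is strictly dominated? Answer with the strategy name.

D gives a strictly higher payoff than U against every column: -6 > -10, -1 > -2, -1 > -4.
So U is strictly dominated and Row never plays it.

U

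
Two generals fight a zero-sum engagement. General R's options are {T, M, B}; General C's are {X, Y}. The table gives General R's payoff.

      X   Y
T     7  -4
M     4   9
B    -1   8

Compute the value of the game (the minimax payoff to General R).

Row minima: T → -4, M → 4, B → -1; maximin = 4.
Column maxima: X → 7, Y → 9; minimax = 7.
4 ≠ 7, so there is no saddle point; optimal play is mixed.
B is strictly dominated by M, so General R never plays it.
On the remaining 2×2 (T, M vs X, Y):
Let General R play T with probability p. Expected payoff against X: 7p + 4(1−p) = 3p + 4; against Y: (-4)p + 9(1−p) = −13p + 9.
Setting these equal: 3p + 4 = −13p + 9 ⇒ 16p = 5 ⇒ p = 5/16, and the value is (3)·(5/16) + 4 = 79/16.
For General C: with q = P(X), equating T's and M's payoffs gives 11q − 4 = −5q + 9 ⇒ q = 13/16.

79/16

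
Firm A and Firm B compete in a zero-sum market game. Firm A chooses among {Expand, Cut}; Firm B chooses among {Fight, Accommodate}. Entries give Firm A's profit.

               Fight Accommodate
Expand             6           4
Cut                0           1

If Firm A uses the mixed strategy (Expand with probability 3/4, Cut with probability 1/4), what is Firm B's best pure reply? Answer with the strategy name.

Accommodate

If Firm B plays Fight, Firm A's expected payoff is (3/4)·6 + (1/4)·0 = 9/2.
If Firm B plays Accommodate, Firm A's expected payoff is (3/4)·4 + (1/4)·1 = 13/4.
Firm B minimizes Firm A's payoff; the smallest is 13/4, so the best response is Accommodate.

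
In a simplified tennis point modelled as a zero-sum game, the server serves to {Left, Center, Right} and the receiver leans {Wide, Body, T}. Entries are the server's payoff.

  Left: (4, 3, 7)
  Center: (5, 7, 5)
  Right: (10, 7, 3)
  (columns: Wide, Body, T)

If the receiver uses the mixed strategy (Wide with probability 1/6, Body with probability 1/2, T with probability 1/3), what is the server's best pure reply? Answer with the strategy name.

Expected payoff of Left: (1/6)·4 + (1/2)·3 + (1/3)·7 = 9/2.
Expected payoff of Center: (1/6)·5 + (1/2)·7 + (1/3)·5 = 6.
Expected payoff of Right: (1/6)·10 + (1/2)·7 + (1/3)·3 = 37/6.
The largest is 37/6, so the server's best response is Right.

Right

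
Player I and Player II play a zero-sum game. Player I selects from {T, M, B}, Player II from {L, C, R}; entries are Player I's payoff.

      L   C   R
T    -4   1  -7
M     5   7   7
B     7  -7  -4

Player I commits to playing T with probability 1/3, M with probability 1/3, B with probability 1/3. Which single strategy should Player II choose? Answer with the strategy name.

R

If Player II plays L, Player I's expected payoff is (1/3)·(-4) + (1/3)·5 + (1/3)·7 = 8/3.
If Player II plays C, Player I's expected payoff is (1/3)·1 + (1/3)·7 + (1/3)·(-7) = 1/3.
If Player II plays R, Player I's expected payoff is (1/3)·(-7) + (1/3)·7 + (1/3)·(-4) = -4/3.
Player II minimizes Player I's payoff; the smallest is -4/3, so the best response is R.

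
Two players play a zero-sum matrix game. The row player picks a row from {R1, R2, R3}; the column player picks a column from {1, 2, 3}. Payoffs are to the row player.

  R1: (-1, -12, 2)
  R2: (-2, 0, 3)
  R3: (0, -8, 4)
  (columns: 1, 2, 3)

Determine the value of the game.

-8/5

Row minima: R1 → -12, R2 → -2, R3 → -8; maximin = -2.
Column maxima: 1 → 0, 2 → 0, 3 → 4; minimax = 0.
-2 ≠ 0, so there is no saddle point; optimal play is mixed.
R1 is strictly dominated by R3, so the row player never plays it.
3 is strictly dominated by 1 (it gives the row player strictly more in every row), so the column player never plays it.
On the remaining 2×2 (R2, R3 vs 1, 2):
Let the row player play R2 with probability p. Expected payoff against 1: (-2)p + 0(1−p) = −2p; against 2: 0p + (-8)(1−p) = 8p − 8.
Setting these equal: −2p = 8p − 8 ⇒ −10p = -8 ⇒ p = 4/5, and the value is (-2)·(4/5) = -8/5.
For the column player: with q = P(1), equating R2's and R3's payoffs gives −2q = 8q − 8 ⇒ q = 4/5.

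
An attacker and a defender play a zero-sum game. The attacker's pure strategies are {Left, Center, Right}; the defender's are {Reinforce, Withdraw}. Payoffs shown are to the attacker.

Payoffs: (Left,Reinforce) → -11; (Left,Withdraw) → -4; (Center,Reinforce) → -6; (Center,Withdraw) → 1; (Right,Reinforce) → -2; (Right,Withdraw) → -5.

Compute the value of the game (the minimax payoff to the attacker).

Row minima: Left → -11, Center → -6, Right → -5; maximin = -5.
Column maxima: Reinforce → -2, Withdraw → 1; minimax = -2.
-5 ≠ -2, so there is no saddle point; optimal play is mixed.
Left is strictly dominated by Center, so the attacker never plays it.
On the remaining 2×2 (Center, Right vs Reinforce, Withdraw):
Let the attacker play Center with probability p. Expected payoff against Reinforce: (-6)p + (-2)(1−p) = −4p − 2; against Withdraw: 1p + (-5)(1−p) = 6p − 5.
Setting these equal: −4p − 2 = 6p − 5 ⇒ −10p = -3 ⇒ p = 3/10, and the value is (-4)·(3/10) − 2 = -16/5.
For the defender: with q = P(Reinforce), equating Center's and Right's payoffs gives −7q + 1 = 3q − 5 ⇒ q = 3/5.

-16/5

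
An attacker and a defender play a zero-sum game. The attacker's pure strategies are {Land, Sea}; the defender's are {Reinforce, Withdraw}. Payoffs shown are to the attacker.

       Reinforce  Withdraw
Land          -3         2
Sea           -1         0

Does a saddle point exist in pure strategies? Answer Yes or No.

Yes

Row minima: Land → -3, Sea → -1; maximin = -1.
Column maxima: Reinforce → -1, Withdraw → 2; minimax = -1.
maximin = minimax = -1, so a saddle point exists.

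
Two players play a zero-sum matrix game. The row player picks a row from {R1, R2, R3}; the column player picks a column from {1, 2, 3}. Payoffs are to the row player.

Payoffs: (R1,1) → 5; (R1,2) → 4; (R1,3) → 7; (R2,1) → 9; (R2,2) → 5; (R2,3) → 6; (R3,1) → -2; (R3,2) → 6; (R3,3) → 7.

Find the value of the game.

Row minima: R1 → 4, R2 → 5, R3 → -2; maximin = 5.
Column maxima: 1 → 9, 2 → 6, 3 → 7; minimax = 6.
5 ≠ 6, so there is no saddle point; optimal play is mixed.
3 is strictly dominated by 2 (it gives the row player strictly more in every row), so the column player never plays it.
With 3 eliminated, R1 is strictly dominated by R2 (R2 gives the row player strictly more in every remaining column), so the row player never plays it.
On the remaining 2×2 (R2, R3 vs 1, 2):
Let the row player play R2 with probability p. Expected payoff against 1: 9p + (-2)(1−p) = 11p − 2; against 2: 5p + 6(1−p) = −p + 6.
Setting these equal: 11p − 2 = −p + 6 ⇒ 12p = 8 ⇒ p = 2/3, and the value is (11)·(2/3) − 2 = 16/3.
For the column player: with q = P(1), equating R2's and R3's payoffs gives 4q + 5 = −8q + 6 ⇒ q = 1/12.

16/3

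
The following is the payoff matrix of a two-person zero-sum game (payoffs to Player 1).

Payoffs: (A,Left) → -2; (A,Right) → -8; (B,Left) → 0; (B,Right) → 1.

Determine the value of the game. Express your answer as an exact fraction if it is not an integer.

0

Row minima: A → -8, B → 0; maximin = 0.
Column maxima: Left → 0, Right → 1; minimax = 0.
Since maximin = minimax = 0, there is a saddle point and the value is 0.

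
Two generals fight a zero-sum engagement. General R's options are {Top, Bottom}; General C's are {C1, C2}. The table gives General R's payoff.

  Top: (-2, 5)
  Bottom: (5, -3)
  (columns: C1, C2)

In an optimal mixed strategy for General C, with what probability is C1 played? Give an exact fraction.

8/15

Row minima: Top → -2, Bottom → -3; maximin = -2.
Column maxima: C1 → 5, C2 → 5; minimax = 5.
-2 ≠ 5, so there is no saddle point; optimal play is mixed.
Let General R play Top with probability p. Expected payoff against C1: (-2)p + 5(1−p) = −7p + 5; against C2: 5p + (-3)(1−p) = 8p − 3.
Setting these equal: −7p + 5 = 8p − 3 ⇒ −15p = -8 ⇒ p = 8/15, and the value is (-7)·(8/15) + 5 = 19/15.
For General C: with q = P(C1), equating Top's and Bottom's payoffs gives −7q + 5 = 8q − 3 ⇒ q = 8/15.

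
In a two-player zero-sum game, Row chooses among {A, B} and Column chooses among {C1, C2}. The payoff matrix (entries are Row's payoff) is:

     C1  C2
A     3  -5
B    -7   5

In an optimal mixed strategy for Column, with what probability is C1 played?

1/2

Row minima: A → -5, B → -7; maximin = -5.
Column maxima: C1 → 3, C2 → 5; minimax = 3.
-5 ≠ 3, so there is no saddle point; optimal play is mixed.
Let Row play A with probability p. Expected payoff against C1: 3p + (-7)(1−p) = 10p − 7; against C2: (-5)p + 5(1−p) = −10p + 5.
Setting these equal: 10p − 7 = −10p + 5 ⇒ 20p = 12 ⇒ p = 3/5, and the value is (10)·(3/5) − 7 = -1.
For Column: with q = P(C1), equating A's and B's payoffs gives 8q − 5 = −12q + 5 ⇒ q = 1/2.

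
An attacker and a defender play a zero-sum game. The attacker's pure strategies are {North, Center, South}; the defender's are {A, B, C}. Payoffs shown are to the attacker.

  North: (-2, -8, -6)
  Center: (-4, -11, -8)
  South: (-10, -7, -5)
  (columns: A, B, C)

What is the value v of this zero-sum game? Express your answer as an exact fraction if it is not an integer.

-22/3

Row minima: North → -8, Center → -11, South → -10; maximin = -8.
Column maxima: A → -2, B → -7, C → -5; minimax = -7.
-8 ≠ -7, so there is no saddle point; optimal play is mixed.
Center is strictly dominated by North, so the attacker never plays it.
C is strictly dominated by B (it gives the attacker strictly more in every row), so the defender never plays it.
On the remaining 2×2 (North, South vs A, B):
Let the attacker play North with probability p. Expected payoff against A: (-2)p + (-10)(1−p) = 8p − 10; against B: (-8)p + (-7)(1−p) = −p − 7.
Setting these equal: 8p − 10 = −p − 7 ⇒ 9p = 3 ⇒ p = 1/3, and the value is (8)·(1/3) − 10 = -22/3.
For the defender: with q = P(A), equating North's and South's payoffs gives 6q − 8 = −3q − 7 ⇒ q = 1/9.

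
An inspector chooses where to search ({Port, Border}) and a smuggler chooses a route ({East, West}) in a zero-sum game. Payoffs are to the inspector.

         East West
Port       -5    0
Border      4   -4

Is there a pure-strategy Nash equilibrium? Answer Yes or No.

No

Row minima: Port → -5, Border → -4; maximin = -4.
Column maxima: East → 4, West → 0; minimax = 0.
-4 ≠ 0, so no pure-strategy equilibrium exists.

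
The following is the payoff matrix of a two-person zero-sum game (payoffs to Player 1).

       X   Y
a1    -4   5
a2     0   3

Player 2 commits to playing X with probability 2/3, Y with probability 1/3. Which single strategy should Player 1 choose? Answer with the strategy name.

Expected payoff of a1: (2/3)·(-4) + (1/3)·5 = -1.
Expected payoff of a2: (2/3)·0 + (1/3)·3 = 1.
The largest is 1, so Player 1's best response is a2.

a2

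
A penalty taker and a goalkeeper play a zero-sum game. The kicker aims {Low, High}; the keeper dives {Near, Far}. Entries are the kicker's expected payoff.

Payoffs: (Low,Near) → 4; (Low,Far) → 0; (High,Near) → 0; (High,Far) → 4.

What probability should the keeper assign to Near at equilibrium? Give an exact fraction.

Row minima: Low → 0, High → 0; maximin = 0.
Column maxima: Near → 4, Far → 4; minimax = 4.
0 ≠ 4, so there is no saddle point; optimal play is mixed.
Let the kicker play Low with probability p. Expected payoff against Near: 4p + 0(1−p) = 4p; against Far: 0p + 4(1−p) = −4p + 4.
Setting these equal: 4p = −4p + 4 ⇒ 8p = 4 ⇒ p = 1/2, and the value is (4)·(1/2) = 2.
For the keeper: with q = P(Near), equating Low's and High's payoffs gives 4q = −4q + 4 ⇒ q = 1/2.

1/2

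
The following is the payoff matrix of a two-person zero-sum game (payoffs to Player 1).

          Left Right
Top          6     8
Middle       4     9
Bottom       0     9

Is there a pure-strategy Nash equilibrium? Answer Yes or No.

Yes

Row minima: Top → 6, Middle → 4, Bottom → 0; maximin = 6.
Column maxima: Left → 6, Right → 9; minimax = 6.
maximin = minimax = 6, so a saddle point exists.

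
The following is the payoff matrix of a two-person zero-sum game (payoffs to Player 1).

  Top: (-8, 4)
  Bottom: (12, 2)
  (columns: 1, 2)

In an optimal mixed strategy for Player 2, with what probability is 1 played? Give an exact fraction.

Row minima: Top → -8, Bottom → 2; maximin = 2.
Column maxima: 1 → 12, 2 → 4; minimax = 4.
2 ≠ 4, so there is no saddle point; optimal play is mixed.
Let Player 1 play Top with probability p. Expected payoff against 1: (-8)p + 12(1−p) = −20p + 12; against 2: 4p + 2(1−p) = 2p + 2.
Setting these equal: −20p + 12 = 2p + 2 ⇒ −22p = -10 ⇒ p = 5/11, and the value is (-20)·(5/11) + 12 = 32/11.
For Player 2: with q = P(1), equating Top's and Bottom's payoffs gives −12q + 4 = 10q + 2 ⇒ q = 1/11.

1/11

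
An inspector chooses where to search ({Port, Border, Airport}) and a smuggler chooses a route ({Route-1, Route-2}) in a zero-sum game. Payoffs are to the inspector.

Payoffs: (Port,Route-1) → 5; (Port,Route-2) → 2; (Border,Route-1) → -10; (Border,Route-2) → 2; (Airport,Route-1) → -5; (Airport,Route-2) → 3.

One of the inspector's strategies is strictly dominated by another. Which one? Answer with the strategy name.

Border

Airport gives a strictly higher payoff than Border against every column: -5 > -10, 3 > 2.
So Border is strictly dominated and the inspector never plays it.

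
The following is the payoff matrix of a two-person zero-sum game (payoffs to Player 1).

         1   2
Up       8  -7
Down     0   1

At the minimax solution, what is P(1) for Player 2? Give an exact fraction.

Row minima: Up → -7, Down → 0; maximin = 0.
Column maxima: 1 → 8, 2 → 1; minimax = 1.
0 ≠ 1, so there is no saddle point; optimal play is mixed.
Let Player 1 play Up with probability p. Expected payoff against 1: 8p + 0(1−p) = 8p; against 2: (-7)p + 1(1−p) = −8p + 1.
Setting these equal: 8p = −8p + 1 ⇒ 16p = 1 ⇒ p = 1/16, and the value is (8)·(1/16) = 1/2.
For Player 2: with q = P(1), equating Up's and Down's payoffs gives 15q − 7 = −q + 1 ⇒ q = 1/2.

1/2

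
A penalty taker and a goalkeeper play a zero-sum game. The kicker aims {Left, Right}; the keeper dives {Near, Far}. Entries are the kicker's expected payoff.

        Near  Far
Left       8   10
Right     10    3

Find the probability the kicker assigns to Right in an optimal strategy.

Row minima: Left → 8, Right → 3; maximin = 8.
Column maxima: Near → 10, Far → 10; minimax = 10.
8 ≠ 10, so there is no saddle point; optimal play is mixed.
Let the kicker play Left with probability p. Expected payoff against Near: 8p + 10(1−p) = −2p + 10; against Far: 10p + 3(1−p) = 7p + 3.
Setting these equal: −2p + 10 = 7p + 3 ⇒ −9p = -7 ⇒ p = 7/9, and the value is (-2)·(7/9) + 10 = 76/9.
For the keeper: with q = P(Near), equating Left's and Right's payoffs gives −2q + 10 = 7q + 3 ⇒ q = 7/9.

2/9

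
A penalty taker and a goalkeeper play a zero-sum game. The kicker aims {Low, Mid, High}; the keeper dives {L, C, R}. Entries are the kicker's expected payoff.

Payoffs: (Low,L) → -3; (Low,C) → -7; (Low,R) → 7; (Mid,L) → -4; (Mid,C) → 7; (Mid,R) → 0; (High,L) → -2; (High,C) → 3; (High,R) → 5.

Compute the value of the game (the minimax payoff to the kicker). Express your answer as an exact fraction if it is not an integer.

-2

Row minima: Low → -7, Mid → -4, High → -2; maximin = -2.
Column maxima: L → -2, C → 7, R → 7; minimax = -2.
Since maximin = minimax = -2, there is a saddle point and the value is -2.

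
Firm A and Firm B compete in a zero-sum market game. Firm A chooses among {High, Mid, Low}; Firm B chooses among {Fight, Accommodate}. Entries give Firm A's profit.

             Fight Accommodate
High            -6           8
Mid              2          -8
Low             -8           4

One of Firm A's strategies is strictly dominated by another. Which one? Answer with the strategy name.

Low

High gives a strictly higher payoff than Low against every column: -6 > -8, 8 > 4.
So Low is strictly dominated and Firm A never plays it.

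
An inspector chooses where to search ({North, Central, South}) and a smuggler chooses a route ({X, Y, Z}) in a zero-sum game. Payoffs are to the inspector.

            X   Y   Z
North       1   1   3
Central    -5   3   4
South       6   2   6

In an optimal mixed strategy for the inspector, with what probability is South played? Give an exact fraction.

Row minima: North → 1, Central → -5, South → 2; maximin = 2.
Column maxima: X → 6, Y → 3, Z → 6; minimax = 3.
2 ≠ 3, so there is no saddle point; optimal play is mixed.
North is strictly dominated by South, so the inspector never plays it.
Z is strictly dominated by Y (it gives the inspector strictly more in every row), so the smuggler never plays it.
On the remaining 2×2 (Central, South vs X, Y):
Let the inspector play Central with probability p. Expected payoff against X: (-5)p + 6(1−p) = −11p + 6; against Y: 3p + 2(1−p) = p + 2.
Setting these equal: −11p + 6 = p + 2 ⇒ −12p = -4 ⇒ p = 1/3, and the value is (-11)·(1/3) + 6 = 7/3.
For the smuggler: with q = P(X), equating Central's and South's payoffs gives −8q + 3 = 4q + 2 ⇒ q = 1/12.

2/3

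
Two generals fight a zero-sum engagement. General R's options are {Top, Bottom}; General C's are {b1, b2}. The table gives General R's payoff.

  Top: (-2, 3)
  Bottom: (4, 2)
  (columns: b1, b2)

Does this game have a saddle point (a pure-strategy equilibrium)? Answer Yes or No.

No

Row minima: Top → -2, Bottom → 2; maximin = 2.
Column maxima: b1 → 4, b2 → 3; minimax = 3.
2 ≠ 3, so no pure-strategy equilibrium exists.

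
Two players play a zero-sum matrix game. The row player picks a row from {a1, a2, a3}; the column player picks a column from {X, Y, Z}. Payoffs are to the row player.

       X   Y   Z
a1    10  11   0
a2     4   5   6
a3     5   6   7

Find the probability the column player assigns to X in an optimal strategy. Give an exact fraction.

Row minima: a1 → 0, a2 → 4, a3 → 5; maximin = 5.
Column maxima: X → 10, Y → 11, Z → 7; minimax = 7.
5 ≠ 7, so there is no saddle point; optimal play is mixed.
a2 is strictly dominated by a3, so the row player never plays it.
Y is strictly dominated by X (it gives the row player strictly more in every row), so the column player never plays it.
On the remaining 2×2 (a1, a3 vs X, Z):
Let the row player play a1 with probability p. Expected payoff against X: 10p + 5(1−p) = 5p + 5; against Z: 0p + 7(1−p) = −7p + 7.
Setting these equal: 5p + 5 = −7p + 7 ⇒ 12p = 2 ⇒ p = 1/6, and the value is (5)·(1/6) + 5 = 35/6.
For the column player: with q = P(X), equating a1's and a3's payoffs gives 10q = −2q + 7 ⇒ q = 7/12.

7/12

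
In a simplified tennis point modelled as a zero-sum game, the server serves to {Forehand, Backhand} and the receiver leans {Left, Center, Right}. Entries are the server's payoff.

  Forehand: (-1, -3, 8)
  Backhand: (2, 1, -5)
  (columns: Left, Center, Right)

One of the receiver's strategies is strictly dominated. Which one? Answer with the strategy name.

Center holds the server's payoff strictly below Left in every row: -3 < -1, 1 < 2.
So Left is strictly dominated for the receiver.

Left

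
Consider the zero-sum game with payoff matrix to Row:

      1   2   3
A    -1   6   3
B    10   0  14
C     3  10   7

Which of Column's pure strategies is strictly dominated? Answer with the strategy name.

1 holds Row's payoff strictly below 3 in every row: -1 < 3, 10 < 14, 3 < 7.
So 3 is strictly dominated for Column.

3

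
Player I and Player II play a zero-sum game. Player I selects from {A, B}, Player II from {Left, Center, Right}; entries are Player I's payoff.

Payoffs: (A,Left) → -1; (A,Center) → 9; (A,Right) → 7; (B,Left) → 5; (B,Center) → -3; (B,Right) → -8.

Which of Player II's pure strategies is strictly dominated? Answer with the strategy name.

Center

Right holds Player I's payoff strictly below Center in every row: 7 < 9, -8 < -3.
So Center is strictly dominated for Player II.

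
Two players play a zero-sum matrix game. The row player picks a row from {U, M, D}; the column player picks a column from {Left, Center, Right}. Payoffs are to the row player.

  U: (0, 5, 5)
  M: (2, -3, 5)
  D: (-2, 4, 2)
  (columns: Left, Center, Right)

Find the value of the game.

1

Row minima: U → 0, M → -3, D → -2; maximin = 0.
Column maxima: Left → 2, Center → 5, Right → 5; minimax = 2.
0 ≠ 2, so there is no saddle point; optimal play is mixed.
D is strictly dominated by U, so the row player never plays it.
Right is strictly dominated by Left (it gives the row player strictly more in every row), so the column player never plays it.
On the remaining 2×2 (U, M vs Left, Center):
Let the row player play U with probability p. Expected payoff against Left: 0p + 2(1−p) = −2p + 2; against Center: 5p + (-3)(1−p) = 8p − 3.
Setting these equal: −2p + 2 = 8p − 3 ⇒ −10p = -5 ⇒ p = 1/2, and the value is (-2)·(1/2) + 2 = 1.
For the column player: with q = P(Left), equating U's and M's payoffs gives −5q + 5 = 5q − 3 ⇒ q = 4/5.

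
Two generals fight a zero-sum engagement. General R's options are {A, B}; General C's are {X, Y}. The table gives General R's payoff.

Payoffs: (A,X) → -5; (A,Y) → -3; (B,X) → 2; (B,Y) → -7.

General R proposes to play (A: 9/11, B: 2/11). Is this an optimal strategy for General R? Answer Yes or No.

Against X this mix gives (9/11)·(-5) + (2/11)·2 = -41/11.
Against Y this mix gives (9/11)·(-3) + (2/11)·(-7) = -41/11.
All of General C's active replies (X, Y) yield -41/11, and no column does worse for General R. The mix makes General C indifferent and guarantees -41/11, so it is optimal.

Yes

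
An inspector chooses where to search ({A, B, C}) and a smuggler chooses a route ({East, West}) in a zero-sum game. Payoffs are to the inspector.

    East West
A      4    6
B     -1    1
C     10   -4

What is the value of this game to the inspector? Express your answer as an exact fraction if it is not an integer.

19/4

Row minima: A → 4, B → -1, C → -4; maximin = 4.
Column maxima: East → 10, West → 6; minimax = 6.
4 ≠ 6, so there is no saddle point; optimal play is mixed.
B is strictly dominated by A, so the inspector never plays it.
On the remaining 2×2 (A, C vs East, West):
Let the inspector play A with probability p. Expected payoff against East: 4p + 10(1−p) = −6p + 10; against West: 6p + (-4)(1−p) = 10p − 4.
Setting these equal: −6p + 10 = 10p − 4 ⇒ −16p = -14 ⇒ p = 7/8, and the value is (-6)·(7/8) + 10 = 19/4.
For the smuggler: with q = P(East), equating A's and C's payoffs gives −2q + 6 = 14q − 4 ⇒ q = 5/8.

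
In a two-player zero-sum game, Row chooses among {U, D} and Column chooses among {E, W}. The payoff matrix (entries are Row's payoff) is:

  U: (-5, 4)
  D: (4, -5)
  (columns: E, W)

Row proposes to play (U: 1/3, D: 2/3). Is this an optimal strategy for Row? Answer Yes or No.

Against E this mix gives (1/3)·(-5) + (2/3)·4 = 1.
Against W this mix gives (1/3)·4 + (2/3)·(-5) = -2.
Column will play W, holding Row to -2. Shifting weight toward the row that does better against W would raise this floor (the equalizing mix achieves -1/2 against both W and E), so the proposed strategy is not optimal.

No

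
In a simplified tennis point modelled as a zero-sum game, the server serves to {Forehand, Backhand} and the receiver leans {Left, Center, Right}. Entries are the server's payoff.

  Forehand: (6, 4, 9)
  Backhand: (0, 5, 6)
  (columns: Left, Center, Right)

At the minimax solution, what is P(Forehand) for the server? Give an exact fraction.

Row minima: Forehand → 4, Backhand → 0; maximin = 4.
Column maxima: Left → 6, Center → 5, Right → 9; minimax = 5.
4 ≠ 5, so there is no saddle point; optimal play is mixed.
Right is strictly dominated by Left (it gives the server strictly more in every row), so the receiver never plays it.
On the remaining 2×2 (Forehand, Backhand vs Left, Center):
Let the server play Forehand with probability p. Expected payoff against Left: 6p + 0(1−p) = 6p; against Center: 4p + 5(1−p) = −p + 5.
Setting these equal: 6p = −p + 5 ⇒ 7p = 5 ⇒ p = 5/7, and the value is (6)·(5/7) = 30/7.
For the receiver: with q = P(Left), equating Forehand's and Backhand's payoffs gives 2q + 4 = −5q + 5 ⇒ q = 1/7.

5/7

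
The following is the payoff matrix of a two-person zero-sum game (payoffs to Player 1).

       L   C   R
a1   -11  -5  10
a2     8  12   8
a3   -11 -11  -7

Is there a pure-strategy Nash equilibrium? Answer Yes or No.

Yes

Row minima: a1 → -11, a2 → 8, a3 → -11; maximin = 8.
Column maxima: L → 8, C → 12, R → 10; minimax = 8.
maximin = minimax = 8, so a saddle point exists.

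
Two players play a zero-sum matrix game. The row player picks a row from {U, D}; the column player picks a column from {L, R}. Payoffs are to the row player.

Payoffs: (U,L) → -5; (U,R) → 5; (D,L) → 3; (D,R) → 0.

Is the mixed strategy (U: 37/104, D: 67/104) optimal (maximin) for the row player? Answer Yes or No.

No

Against L this mix gives (37/104)·(-5) + (67/104)·3 = 2/13.
Against R this mix gives (37/104)·5 + (67/104)·0 = 185/104.
The column player will play L, holding the row player to 2/13. Shifting weight toward the row that does better against L would raise this floor (the equalizing mix achieves 15/13 against both L and R), so the proposed strategy is not optimal.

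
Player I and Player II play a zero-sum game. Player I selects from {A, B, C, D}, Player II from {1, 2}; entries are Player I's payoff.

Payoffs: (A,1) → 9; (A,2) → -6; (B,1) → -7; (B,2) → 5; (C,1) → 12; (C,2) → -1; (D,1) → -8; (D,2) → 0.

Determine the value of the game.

53/25

Row minima: A → -6, B → -7, C → -1, D → -8; maximin = -1.
Column maxima: 1 → 12, 2 → 5; minimax = 5.
-1 ≠ 5, so there is no saddle point; optimal play is mixed.
A is strictly dominated by C, so Player I never plays it.
D is strictly dominated by B, so Player I never plays it.
On the remaining 2×2 (B, C vs 1, 2):
Let Player I play B with probability p. Expected payoff against 1: (-7)p + 12(1−p) = −19p + 12; against 2: 5p + (-1)(1−p) = 6p − 1.
Setting these equal: −19p + 12 = 6p − 1 ⇒ −25p = -13 ⇒ p = 13/25, and the value is (-19)·(13/25) + 12 = 53/25.
For Player II: with q = P(1), equating B's and C's payoffs gives −12q + 5 = 13q − 1 ⇒ q = 6/25.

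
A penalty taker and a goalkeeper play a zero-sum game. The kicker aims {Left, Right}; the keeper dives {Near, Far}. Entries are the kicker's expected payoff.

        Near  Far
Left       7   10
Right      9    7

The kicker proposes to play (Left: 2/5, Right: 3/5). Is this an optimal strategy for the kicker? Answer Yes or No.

Against Near this mix gives (2/5)·7 + (3/5)·9 = 41/5.
Against Far this mix gives (2/5)·10 + (3/5)·7 = 41/5.
All of the keeper's active replies (Near, Far) yield 41/5, and no column does worse for the kicker. The mix makes the keeper indifferent and guarantees 41/5, so it is optimal.

Yes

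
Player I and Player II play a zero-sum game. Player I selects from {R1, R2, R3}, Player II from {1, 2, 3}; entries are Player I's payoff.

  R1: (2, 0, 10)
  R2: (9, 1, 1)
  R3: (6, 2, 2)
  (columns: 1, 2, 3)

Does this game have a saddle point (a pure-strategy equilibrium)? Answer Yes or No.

Yes

Row minima: R1 → 0, R2 → 1, R3 → 2; maximin = 2.
Column maxima: 1 → 9, 2 → 2, 3 → 10; minimax = 2.
maximin = minimax = 2, so a saddle point exists.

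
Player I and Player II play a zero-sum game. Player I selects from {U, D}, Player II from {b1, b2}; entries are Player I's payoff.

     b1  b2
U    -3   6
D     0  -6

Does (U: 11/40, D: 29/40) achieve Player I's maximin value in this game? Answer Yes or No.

No

Against b1 this mix gives (11/40)·(-3) + (29/40)·0 = -33/40.
Against b2 this mix gives (11/40)·6 + (29/40)·(-6) = -27/10.
Player II will play b2, holding Player I to -27/10. Shifting weight toward the row that does better against b2 would raise this floor (the equalizing mix achieves -6/5 against both b2 and b1), so the proposed strategy is not optimal.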